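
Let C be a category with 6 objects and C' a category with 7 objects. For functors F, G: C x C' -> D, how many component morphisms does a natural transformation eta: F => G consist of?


A natural transformation eta: F => G assigns one component morphism per
object of the domain category.
The domain is the product category C x C', so
|Ob(C x C')| = |Ob(C)| * |Ob(C')| = 6 * 7 = 42.
Therefore eta has 42 component morphisms.

42


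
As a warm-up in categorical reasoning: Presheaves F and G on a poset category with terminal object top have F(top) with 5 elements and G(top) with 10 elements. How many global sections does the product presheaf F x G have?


Global sections of a presheaf on a poset with terminal top satisfy
Gamma(H) ~ H(top). Presheaves admit pointwise products, so
(F x G)(top) = F(top) x G(top) (Cartesian product).
|Gamma(F x G)| = |F(top)| * |G(top)| = 5 * 10 = 50.

50


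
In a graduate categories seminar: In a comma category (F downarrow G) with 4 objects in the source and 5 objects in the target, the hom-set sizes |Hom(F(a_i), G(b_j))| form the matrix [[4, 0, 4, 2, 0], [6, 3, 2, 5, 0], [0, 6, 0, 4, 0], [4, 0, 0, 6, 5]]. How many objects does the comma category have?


Objects of (F downarrow G) are triples (a, b, h: F(a)->G(b)).
The count equals the sum of all entries in the hom-matrix.
sum(row 0) = 10
sum(row 1) = 16
sum(row 2) = 10
sum(row 3) = 15
Grand total = 51

51


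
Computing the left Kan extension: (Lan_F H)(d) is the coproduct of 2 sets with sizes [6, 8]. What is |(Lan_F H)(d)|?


Pointwise, the left Kan extension (Lan_F H)(d) is the colimit, indexed
by the comma category (F downarrow d), of H composed with the
projection (F downarrow d) -> C. Here that colimit is given
as a coproduct (disjoint union) of sets, so its cardinality is the
sum of the sizes of the summands.
Coproduct of sets with sizes: 6 + 8
= 14

14


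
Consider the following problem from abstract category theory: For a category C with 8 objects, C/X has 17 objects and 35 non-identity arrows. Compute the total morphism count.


In the slice category C/X, objects are morphisms to X.
Identity morphisms: 17 (one per object of C/X).
Non-identity morphisms: 35.
Total = 17 + 35 = 52

52


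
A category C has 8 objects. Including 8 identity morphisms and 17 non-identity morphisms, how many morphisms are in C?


Each object has an identity morphism, giving 8 identities.
Adding the 17 non-identity morphisms:
Total = 8 + 17 = 25

25


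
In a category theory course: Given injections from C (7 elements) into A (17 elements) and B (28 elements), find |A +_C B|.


The pushout A +_C B identifies the images of C in A and B.
|A +_C B| = |A| + |B| - |C| (for injections).
= 17 + 28 - 7 = 38

38


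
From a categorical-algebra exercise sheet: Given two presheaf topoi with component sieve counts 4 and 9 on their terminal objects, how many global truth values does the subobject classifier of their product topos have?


In a product of presheaf topoi E_1 x E_2, the subobject classifier
is Omega = Omega_1 x Omega_2 (componentwise), so
|Omega(top)| = |Omega_1(top_1)| * |Omega_2(top_2)|.
= 4 * 9 = 36.

36


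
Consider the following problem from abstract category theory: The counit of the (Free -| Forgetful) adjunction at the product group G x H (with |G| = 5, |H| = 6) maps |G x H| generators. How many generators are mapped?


The counit epsilon_K: F(U(K)) -> K of the Free-Forgetful adjunction
maps |K| generators of F(U(K)) into K. For K = G x H (the product group),
|G x H| = |G| * |H|.
Total generators mapped = 5 * 6 = 30.

30


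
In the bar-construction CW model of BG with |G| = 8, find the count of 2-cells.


In the bar-construction CW model of BG, the n-cells are indexed by
n-tuples [g_1|...|g_n] of non-identity elements of G (degenerate
simplices with some g_i = e do not contribute cells), so there are
(|G| - 1)^n n-cells.
For dim = 2 with |G| = 8:
cells = (8 - 1)^2 = 7^2 = 49

49


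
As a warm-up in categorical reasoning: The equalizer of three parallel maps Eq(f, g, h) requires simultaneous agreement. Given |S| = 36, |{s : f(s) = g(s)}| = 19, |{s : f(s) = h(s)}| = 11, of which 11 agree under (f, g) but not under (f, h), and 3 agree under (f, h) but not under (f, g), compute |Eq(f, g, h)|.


Eq(f, g, h) is the triple-agreement set: points in S where all three
maps take the same value. Using inclusion-exclusion on the pairwise data:
Pair (f, g) agrees on 19 points; pair (f, h) on 11 points.
Points agreeing under (f, g) but not (f, h) = 11; under (f, h) but not (f, g) = 3.
Triple-agreement = agreement-in-(f, g) minus points that agree under (f, g) but not (f, h):
|Eq(f, g, h)| = 19 - 11 = 8
(cross-check via (f, h): 11 - 3 = 8.)

8


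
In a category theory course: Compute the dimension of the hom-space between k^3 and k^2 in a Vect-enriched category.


In Vect-enriched categories, Hom(k^n, k^m) is the space of m x n matrices.
dim(Hom(k^3, k^2)) = 2 * 3 = 6

6


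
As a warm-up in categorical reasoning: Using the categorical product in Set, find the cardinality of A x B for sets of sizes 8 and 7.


In Set, the product A x B is the Cartesian product.
By the universal property, |A x B| = |A| * |B|.
|A x B| = 8 * 7 = 56

56


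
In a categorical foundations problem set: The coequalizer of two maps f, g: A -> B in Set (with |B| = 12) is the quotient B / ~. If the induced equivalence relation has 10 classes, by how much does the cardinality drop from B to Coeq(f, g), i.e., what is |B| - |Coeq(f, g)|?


The coequalizer Coeq(f, g) = B / ~ has one element per equivalence class.
|B| = 12, |Coeq(f, g)| = 10.
|B| - |Coeq(f, g)| = 12 - 10 = 2.

2


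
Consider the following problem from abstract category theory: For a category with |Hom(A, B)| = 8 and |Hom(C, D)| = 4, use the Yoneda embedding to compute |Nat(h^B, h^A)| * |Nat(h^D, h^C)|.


By the Yoneda lemma, Nat(h^B, h^A) is isomorphic to Hom(A, B),
so |Nat(h^B, h^A)| = |Hom(A, B)| and |Nat(h^D, h^C)| = |Hom(C, D)|.
|Hom(A, B)| = 8, |Hom(C, D)| = 4.
|Nat(h^B, h^A) x Nat(h^D, h^C)| = 8 * 4 = 32

32


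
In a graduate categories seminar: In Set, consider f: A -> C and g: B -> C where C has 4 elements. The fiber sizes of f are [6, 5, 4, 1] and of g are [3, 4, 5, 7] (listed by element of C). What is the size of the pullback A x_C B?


The pullback A x_C B consists of pairs (a, b) with f(a) = g(b).
For each element c in C, the fiber product has |f^-1(c)| * |g^-1(c)| elements.
Summing over C: 6 * 3 + 5 * 4 + 4 * 5 + 1 * 7
= 18 + 20 + 20 + 7 = 65

65


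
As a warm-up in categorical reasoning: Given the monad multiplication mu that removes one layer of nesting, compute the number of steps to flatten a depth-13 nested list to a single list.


Each application of mu: T^2 -> T removes one layer of nesting.
Starting at depth 13 (i.e., T^13(X)), we need to reach T(X).
Number of mu applications = 13 - 1 = 12

12


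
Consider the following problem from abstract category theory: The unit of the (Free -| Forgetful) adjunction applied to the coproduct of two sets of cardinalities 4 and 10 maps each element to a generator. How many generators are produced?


The unit eta_X: X -> U(F(X)) of the Free-Forgetful adjunction
maps each element of X to a generator of F(X). For X = S + T (disjoint
union in Set), |S + T| = |S| + |T|.
Total mappings = 4 + 10 = 14.

14


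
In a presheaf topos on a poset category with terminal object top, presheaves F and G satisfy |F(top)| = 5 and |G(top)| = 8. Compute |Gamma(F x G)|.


Global sections of a presheaf on a poset with terminal top satisfy
Gamma(H) ~ H(top). Presheaves admit pointwise products, so
(F x G)(top) = F(top) x G(top) (Cartesian product).
|Gamma(F x G)| = |F(top)| * |G(top)| = 5 * 8 = 40.

40


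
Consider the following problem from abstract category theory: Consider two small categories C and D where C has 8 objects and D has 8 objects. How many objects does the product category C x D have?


The product category C x D has objects that are pairs (c, d).
Number of pairs = |Ob(C)| * |Ob(D)| = 8 * 8 = 64

64


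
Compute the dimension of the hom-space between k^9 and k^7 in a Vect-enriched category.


In Vect-enriched categories, Hom(k^n, k^m) is the space of m x n matrices.
dim(Hom(k^9, k^7)) = 7 * 9 = 63

63


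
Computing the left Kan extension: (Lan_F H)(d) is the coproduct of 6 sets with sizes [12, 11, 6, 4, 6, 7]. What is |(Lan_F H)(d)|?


Pointwise, the left Kan extension (Lan_F H)(d) is the colimit, indexed
by the comma category (F downarrow d), of H composed with the
projection (F downarrow d) -> C. Here that colimit is given
as a coproduct (disjoint union) of sets, so its cardinality is the
sum of the sizes of the summands.
Coproduct of sets with sizes: 12 + 11 + 6 + 4 + 6 + 7
= 46

46


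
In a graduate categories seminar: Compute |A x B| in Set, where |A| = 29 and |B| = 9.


In Set, the product A x B is the Cartesian product.
By the universal property, |A x B| = |A| * |B|.
|A x B| = 29 * 9 = 261

261


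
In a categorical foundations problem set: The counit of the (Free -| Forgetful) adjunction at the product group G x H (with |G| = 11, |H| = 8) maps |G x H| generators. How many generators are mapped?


The counit epsilon_K: F(U(K)) -> K of the Free-Forgetful adjunction
maps |K| generators of F(U(K)) into K. For K = G x H (the product group),
|G x H| = |G| * |H|.
Total generators mapped = 11 * 8 = 88.

88


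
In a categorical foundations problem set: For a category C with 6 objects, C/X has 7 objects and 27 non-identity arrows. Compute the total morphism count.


In the slice category C/X, objects are morphisms to X.
Identity morphisms: 7 (one per object of C/X).
Non-identity morphisms: 27.
Total = 7 + 27 = 34

34


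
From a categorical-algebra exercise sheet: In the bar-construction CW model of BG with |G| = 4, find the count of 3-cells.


In the bar-construction CW model of BG, the n-cells are indexed by
n-tuples [g_1|...|g_n] of non-identity elements of G (degenerate
simplices with some g_i = e do not contribute cells), so there are
(|G| - 1)^n n-cells.
For dim = 3 with |G| = 4:
cells = (4 - 1)^3 = 3^3 = 27

27


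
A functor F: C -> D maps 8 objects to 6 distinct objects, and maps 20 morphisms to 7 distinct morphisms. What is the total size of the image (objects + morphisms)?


The image of F consists of distinct objects and distinct morphisms.
|Im(F)| on objects = 6
|Im(F)| on morphisms = 7
Total image cardinality = 6 + 7 = 13

13


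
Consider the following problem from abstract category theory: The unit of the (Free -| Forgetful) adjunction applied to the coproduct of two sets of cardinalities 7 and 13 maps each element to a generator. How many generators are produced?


The unit eta_X: X -> U(F(X)) of the Free-Forgetful adjunction
maps each element of X to a generator of F(X). For X = S + T (disjoint
union in Set), |S + T| = |S| + |T|.
Total mappings = 7 + 13 = 20.

20


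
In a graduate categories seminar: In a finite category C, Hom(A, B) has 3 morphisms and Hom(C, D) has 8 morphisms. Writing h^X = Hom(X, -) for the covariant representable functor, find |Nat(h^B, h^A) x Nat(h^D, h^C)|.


By the Yoneda lemma, Nat(h^B, h^A) is isomorphic to Hom(A, B),
so |Nat(h^B, h^A)| = |Hom(A, B)| and |Nat(h^D, h^C)| = |Hom(C, D)|.
|Hom(A, B)| = 3, |Hom(C, D)| = 8.
|Nat(h^B, h^A) x Nat(h^D, h^C)| = 3 * 8 = 24

24


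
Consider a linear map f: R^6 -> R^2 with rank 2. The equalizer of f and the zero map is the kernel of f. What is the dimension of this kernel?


The equalizer of f and the zero map is ker(f).
By the rank-nullity theorem: dim(ker(f)) = dim(domain) - rank(f).
dim(ker(f)) = 6 - 2 = 4

4


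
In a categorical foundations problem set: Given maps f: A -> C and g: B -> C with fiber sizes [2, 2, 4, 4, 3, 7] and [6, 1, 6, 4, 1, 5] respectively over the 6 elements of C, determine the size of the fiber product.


The pullback A x_C B consists of pairs (a, b) with f(a) = g(b).
For each element c in C, the fiber product has |f^-1(c)| * |g^-1(c)| elements.
Summing over C: 2 * 6 + 2 * 1 + 4 * 6 + 4 * 4 + 3 * 1 + 7 * 5
= 12 + 2 + 24 + 16 + 3 + 35 = 92

92


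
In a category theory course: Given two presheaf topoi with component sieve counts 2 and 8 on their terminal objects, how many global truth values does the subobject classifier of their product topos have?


In a product of presheaf topoi E_1 x E_2, the subobject classifier
is Omega = Omega_1 x Omega_2 (componentwise), so
|Omega(top)| = |Omega_1(top_1)| * |Omega_2(top_2)|.
= 2 * 8 = 16.

16


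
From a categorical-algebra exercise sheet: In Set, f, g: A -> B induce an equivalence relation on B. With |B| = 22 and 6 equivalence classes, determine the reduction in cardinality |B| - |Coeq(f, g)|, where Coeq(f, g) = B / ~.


The coequalizer Coeq(f, g) = B / ~ has one element per equivalence class.
|B| = 22, |Coeq(f, g)| = 6.
|B| - |Coeq(f, g)| = 22 - 6 = 16.

16


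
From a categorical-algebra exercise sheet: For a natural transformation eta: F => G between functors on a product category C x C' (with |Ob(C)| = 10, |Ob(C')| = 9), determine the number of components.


A natural transformation eta: F => G assigns one component morphism per
object of the domain category.
The domain is the product category C x C', so
|Ob(C x C')| = |Ob(C)| * |Ob(C')| = 10 * 9 = 90.
Therefore eta has 90 component morphisms.

90


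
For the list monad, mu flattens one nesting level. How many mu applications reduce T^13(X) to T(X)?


Each application of mu: T^2 -> T removes one layer of nesting.
Starting at depth 13 (i.e., T^13(X)), we need to reach T(X).
Number of mu applications = 13 - 1 = 12

12


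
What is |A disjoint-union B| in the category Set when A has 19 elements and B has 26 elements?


In Set, the coproduct A + B is the disjoint union.
|A + B| = |A| + |B| = 19 + 26 = 45

45


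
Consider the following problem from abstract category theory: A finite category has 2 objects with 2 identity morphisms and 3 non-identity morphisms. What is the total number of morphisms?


Each object has an identity morphism, giving 2 identities.
Adding the 3 non-identity morphisms:
Total = 2 + 3 = 5

5


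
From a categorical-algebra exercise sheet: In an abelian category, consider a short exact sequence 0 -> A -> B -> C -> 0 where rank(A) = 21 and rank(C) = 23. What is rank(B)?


For a short exact sequence 0 -> A -> B -> C -> 0,
rank is additive: rank(B) = rank(A) + rank(C).
rank(B) = 21 + 23 = 44

44


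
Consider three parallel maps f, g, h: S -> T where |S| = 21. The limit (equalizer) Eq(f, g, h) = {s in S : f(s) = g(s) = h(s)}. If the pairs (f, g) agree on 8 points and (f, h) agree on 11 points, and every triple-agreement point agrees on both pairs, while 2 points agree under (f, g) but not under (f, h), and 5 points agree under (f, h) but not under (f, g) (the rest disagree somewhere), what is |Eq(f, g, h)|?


Eq(f, g, h) is the triple-agreement set: points in S where all three
maps take the same value. Using inclusion-exclusion on the pairwise data:
Pair (f, g) agrees on 8 points; pair (f, h) on 11 points.
Points agreeing under (f, g) but not (f, h) = 2; under (f, h) but not (f, g) = 5.
Triple-agreement = agreement-in-(f, g) minus points that agree under (f, g) but not (f, h):
|Eq(f, g, h)| = 8 - 2 = 6
(cross-check via (f, h): 11 - 5 = 6.)

6


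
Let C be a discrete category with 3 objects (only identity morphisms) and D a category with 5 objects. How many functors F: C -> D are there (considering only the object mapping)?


A functor from a discrete category C to D is determined by
where each object maps. Each of the 3 objects of C can map
to any of the 5 objects of D independently.
Number of functors = 5^3 = 125

125


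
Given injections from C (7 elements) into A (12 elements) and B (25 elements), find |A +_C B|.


The pushout A +_C B identifies the images of C in A and B.
|A +_C B| = |A| + |B| - |C| (for injections).
= 12 + 25 - 7 = 30

30


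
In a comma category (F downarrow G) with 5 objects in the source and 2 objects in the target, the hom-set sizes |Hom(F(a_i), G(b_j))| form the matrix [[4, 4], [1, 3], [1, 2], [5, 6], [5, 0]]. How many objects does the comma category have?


Objects of (F downarrow G) are triples (a, b, h: F(a)->G(b)).
The count equals the sum of all entries in the hom-matrix.
sum(row 0) = 8
sum(row 1) = 4
sum(row 2) = 3
sum(row 3) = 11
sum(row 4) = 5
Grand total = 31

31


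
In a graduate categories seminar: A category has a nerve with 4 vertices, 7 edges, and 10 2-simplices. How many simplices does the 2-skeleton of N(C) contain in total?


The 2-skeleton of the nerve N(C) consists of simplices in dimensions 0, 1, 2:
  |N(C)_0| = 4 (objects)
  |N(C)_1| = 7 (morphisms)
  |N(C)_2| = 10 (composable pairs)
Total = 4 + 7 + 10 = 21

21


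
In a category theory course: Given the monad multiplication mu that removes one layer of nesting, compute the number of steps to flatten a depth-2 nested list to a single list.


Each application of mu: T^2 -> T removes one layer of nesting.
Starting at depth 2 (i.e., T^2(X)), we need to reach T(X).
Number of mu applications = 2 - 1 = 1

1


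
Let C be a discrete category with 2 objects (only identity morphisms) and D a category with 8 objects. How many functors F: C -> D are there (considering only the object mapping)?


A functor from a discrete category C to D is determined by
where each object maps. Each of the 2 objects of C can map
to any of the 8 objects of D independently.
Number of functors = 8^2 = 64

64


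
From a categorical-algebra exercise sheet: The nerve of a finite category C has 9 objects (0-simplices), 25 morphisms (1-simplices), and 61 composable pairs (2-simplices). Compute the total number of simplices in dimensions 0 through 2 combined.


The 2-skeleton of the nerve N(C) consists of simplices in dimensions 0, 1, 2:
  |N(C)_0| = 9 (objects)
  |N(C)_1| = 25 (morphisms)
  |N(C)_2| = 61 (composable pairs)
Total = 9 + 25 + 61 = 95

95


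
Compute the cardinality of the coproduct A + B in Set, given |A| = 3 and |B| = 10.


In Set, the coproduct A + B is the disjoint union.
|A + B| = |A| + |B| = 3 + 10 = 13

13


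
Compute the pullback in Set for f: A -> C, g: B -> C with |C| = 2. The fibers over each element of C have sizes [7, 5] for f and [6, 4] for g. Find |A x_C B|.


The pullback A x_C B consists of pairs (a, b) with f(a) = g(b).
For each element c in C, the fiber product has |f^-1(c)| * |g^-1(c)| elements.
Summing over C: 7 * 6 + 5 * 4
= 42 + 20 = 62

62


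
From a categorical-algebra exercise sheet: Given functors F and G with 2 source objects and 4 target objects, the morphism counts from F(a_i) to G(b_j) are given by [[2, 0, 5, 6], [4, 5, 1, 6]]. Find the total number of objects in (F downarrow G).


Objects of (F downarrow G) are triples (a, b, h: F(a)->G(b)).
The count equals the sum of all entries in the hom-matrix.
sum(row 0) = 13
sum(row 1) = 16
Grand total = 29

29


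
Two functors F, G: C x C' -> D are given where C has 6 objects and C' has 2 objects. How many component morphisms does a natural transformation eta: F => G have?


A natural transformation eta: F => G assigns one component morphism per
object of the domain category.
The domain is the product category C x C', so
|Ob(C x C')| = |Ob(C)| * |Ob(C')| = 6 * 2 = 12.
Therefore eta has 12 component morphisms.

12


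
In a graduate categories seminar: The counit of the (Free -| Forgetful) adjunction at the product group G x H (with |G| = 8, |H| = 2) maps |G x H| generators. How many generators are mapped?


The counit epsilon_K: F(U(K)) -> K of the Free-Forgetful adjunction
maps |K| generators of F(U(K)) into K. For K = G x H (the product group),
|G x H| = |G| * |H|.
Total generators mapped = 8 * 2 = 16.

16


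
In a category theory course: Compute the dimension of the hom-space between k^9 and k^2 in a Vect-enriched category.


In Vect-enriched categories, Hom(k^n, k^m) is the space of m x n matrices.
dim(Hom(k^9, k^2)) = 2 * 9 = 18

18


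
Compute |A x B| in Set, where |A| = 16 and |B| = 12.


In Set, the product A x B is the Cartesian product.
By the universal property, |A x B| = |A| * |B|.
|A x B| = 16 * 12 = 192

192


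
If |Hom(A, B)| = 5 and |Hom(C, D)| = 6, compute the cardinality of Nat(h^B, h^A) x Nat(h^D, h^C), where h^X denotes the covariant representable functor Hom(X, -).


By the Yoneda lemma, Nat(h^B, h^A) is isomorphic to Hom(A, B),
so |Nat(h^B, h^A)| = |Hom(A, B)| and |Nat(h^D, h^C)| = |Hom(C, D)|.
|Hom(A, B)| = 5, |Hom(C, D)| = 6.
|Nat(h^B, h^A) x Nat(h^D, h^C)| = 5 * 6 = 30

30


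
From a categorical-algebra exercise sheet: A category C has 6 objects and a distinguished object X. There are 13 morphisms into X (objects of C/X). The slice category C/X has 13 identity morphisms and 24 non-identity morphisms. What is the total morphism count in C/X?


In the slice category C/X, objects are morphisms to X.
Identity morphisms: 13 (one per object of C/X).
Non-identity morphisms: 24.
Total = 13 + 24 = 37

37


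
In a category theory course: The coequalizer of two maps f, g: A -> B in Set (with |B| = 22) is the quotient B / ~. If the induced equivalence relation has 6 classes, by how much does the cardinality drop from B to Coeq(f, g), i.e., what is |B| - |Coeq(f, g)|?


The coequalizer Coeq(f, g) = B / ~ has one element per equivalence class.
|B| = 22, |Coeq(f, g)| = 6.
|B| - |Coeq(f, g)| = 22 - 6 = 16.

16


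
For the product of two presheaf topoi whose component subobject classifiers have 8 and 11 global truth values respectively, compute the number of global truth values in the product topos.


In a product of presheaf topoi E_1 x E_2, the subobject classifier
is Omega = Omega_1 x Omega_2 (componentwise), so
|Omega(top)| = |Omega_1(top_1)| * |Omega_2(top_2)|.
= 8 * 11 = 88.

88


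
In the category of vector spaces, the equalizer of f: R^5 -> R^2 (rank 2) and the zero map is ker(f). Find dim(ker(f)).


The equalizer of f and the zero map is ker(f).
By the rank-nullity theorem: dim(ker(f)) = dim(domain) - rank(f).
dim(ker(f)) = 5 - 2 = 3

3


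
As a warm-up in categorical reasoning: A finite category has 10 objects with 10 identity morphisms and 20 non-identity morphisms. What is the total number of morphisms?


Each object has an identity morphism, giving 10 identities.
Adding the 20 non-identity morphisms:
Total = 10 + 20 = 30

30


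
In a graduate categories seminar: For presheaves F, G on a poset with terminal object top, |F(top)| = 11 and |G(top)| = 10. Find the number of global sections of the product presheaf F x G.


Global sections of a presheaf on a poset with terminal top satisfy
Gamma(H) ~ H(top). Presheaves admit pointwise products, so
(F x G)(top) = F(top) x G(top) (Cartesian product).
|Gamma(F x G)| = |F(top)| * |G(top)| = 11 * 10 = 110.

110


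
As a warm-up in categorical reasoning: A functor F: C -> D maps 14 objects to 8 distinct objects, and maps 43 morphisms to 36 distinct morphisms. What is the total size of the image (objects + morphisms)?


The image of F consists of distinct objects and distinct morphisms.
|Im(F)| on objects = 8
|Im(F)| on morphisms = 36
Total image cardinality = 8 + 36 = 44

44


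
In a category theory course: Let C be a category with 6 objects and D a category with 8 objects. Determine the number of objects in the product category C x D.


The product category C x D has objects that are pairs (c, d).
Number of pairs = |Ob(C)| * |Ob(D)| = 6 * 8 = 48

48


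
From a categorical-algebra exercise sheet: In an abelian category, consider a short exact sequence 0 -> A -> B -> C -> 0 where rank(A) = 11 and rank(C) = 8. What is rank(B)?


For a short exact sequence 0 -> A -> B -> C -> 0,
rank is additive: rank(B) = rank(A) + rank(C).
rank(B) = 11 + 8 = 19

19


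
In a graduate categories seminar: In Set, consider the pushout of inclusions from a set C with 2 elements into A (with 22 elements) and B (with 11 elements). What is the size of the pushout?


The pushout A +_C B identifies the images of C in A and B.
|A +_C B| = |A| + |B| - |C| (for injections).
= 22 + 11 - 2 = 31

31


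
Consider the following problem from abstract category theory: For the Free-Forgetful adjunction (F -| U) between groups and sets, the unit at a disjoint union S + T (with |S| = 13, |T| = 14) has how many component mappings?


The unit eta_X: X -> U(F(X)) of the Free-Forgetful adjunction
maps each element of X to a generator of F(X). For X = S + T (disjoint
union in Set), |S + T| = |S| + |T|.
Total mappings = 13 + 14 = 27.

27


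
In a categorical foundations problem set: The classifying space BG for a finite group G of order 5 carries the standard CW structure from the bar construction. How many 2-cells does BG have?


In the bar-construction CW model of BG, the n-cells are indexed by
n-tuples [g_1|...|g_n] of non-identity elements of G (degenerate
simplices with some g_i = e do not contribute cells), so there are
(|G| - 1)^n n-cells.
For dim = 2 with |G| = 5:
cells = (5 - 1)^2 = 4^2 = 16

16


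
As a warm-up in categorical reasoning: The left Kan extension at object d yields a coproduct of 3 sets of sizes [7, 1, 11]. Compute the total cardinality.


Pointwise, the left Kan extension (Lan_F H)(d) is the colimit, indexed
by the comma category (F downarrow d), of H composed with the
projection (F downarrow d) -> C. Here that colimit is given
as a coproduct (disjoint union) of sets, so its cardinality is the
sum of the sizes of the summands.
Coproduct of sets with sizes: 7 + 1 + 11
= 19

19


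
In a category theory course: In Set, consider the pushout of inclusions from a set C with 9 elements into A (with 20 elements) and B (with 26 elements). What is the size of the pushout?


The pushout A +_C B identifies the images of C in A and B.
|A +_C B| = |A| + |B| - |C| (for injections).
= 20 + 26 - 9 = 37

37


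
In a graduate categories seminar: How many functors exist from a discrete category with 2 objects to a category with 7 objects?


A functor from a discrete category C to D is determined by
where each object maps. Each of the 2 objects of C can map
to any of the 7 objects of D independently.
Number of functors = 7^2 = 49

49


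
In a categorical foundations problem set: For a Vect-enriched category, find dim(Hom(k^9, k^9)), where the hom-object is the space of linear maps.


In Vect-enriched categories, Hom(k^n, k^m) is the space of m x n matrices.
dim(Hom(k^9, k^9)) = 9 * 9 = 81

81


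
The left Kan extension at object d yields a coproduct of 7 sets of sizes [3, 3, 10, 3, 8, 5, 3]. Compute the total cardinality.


Pointwise, the left Kan extension (Lan_F H)(d) is the colimit, indexed
by the comma category (F downarrow d), of H composed with the
projection (F downarrow d) -> C. Here that colimit is given
as a coproduct (disjoint union) of sets, so its cardinality is the
sum of the sizes of the summands.
Coproduct of sets with sizes: 3 + 3 + 10 + 3 + 8 + 5 + 3
= 35

35


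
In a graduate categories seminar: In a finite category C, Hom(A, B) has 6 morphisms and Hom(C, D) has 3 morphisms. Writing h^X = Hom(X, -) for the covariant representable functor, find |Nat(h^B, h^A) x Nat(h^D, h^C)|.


By the Yoneda lemma, Nat(h^B, h^A) is isomorphic to Hom(A, B),
so |Nat(h^B, h^A)| = |Hom(A, B)| and |Nat(h^D, h^C)| = |Hom(C, D)|.
|Hom(A, B)| = 6, |Hom(C, D)| = 3.
|Nat(h^B, h^A) x Nat(h^D, h^C)| = 6 * 3 = 18

18


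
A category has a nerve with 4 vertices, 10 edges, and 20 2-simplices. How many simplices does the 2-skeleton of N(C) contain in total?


The 2-skeleton of the nerve N(C) consists of simplices in dimensions 0, 1, 2:
  |N(C)_0| = 4 (objects)
  |N(C)_1| = 10 (morphisms)
  |N(C)_2| = 20 (composable pairs)
Total = 4 + 10 + 20 = 34

34


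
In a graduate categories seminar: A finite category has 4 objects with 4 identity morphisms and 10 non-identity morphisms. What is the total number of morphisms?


Each object has an identity morphism, giving 4 identities.
Adding the 10 non-identity morphisms:
Total = 4 + 10 = 14

14


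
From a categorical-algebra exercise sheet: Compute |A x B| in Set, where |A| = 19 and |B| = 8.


In Set, the product A x B is the Cartesian product.
By the universal property, |A x B| = |A| * |B|.
|A x B| = 19 * 8 = 152

152


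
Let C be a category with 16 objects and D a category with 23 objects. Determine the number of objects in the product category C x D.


The product category C x D has objects that are pairs (c, d).
Number of pairs = |Ob(C)| * |Ob(D)| = 16 * 23 = 368

368


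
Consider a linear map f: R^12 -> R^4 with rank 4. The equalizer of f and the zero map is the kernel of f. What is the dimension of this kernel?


The equalizer of f and the zero map is ker(f).
By the rank-nullity theorem: dim(ker(f)) = dim(domain) - rank(f).
dim(ker(f)) = 12 - 4 = 8

8


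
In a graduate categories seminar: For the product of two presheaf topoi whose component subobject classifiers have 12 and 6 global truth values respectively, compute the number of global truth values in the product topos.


In a product of presheaf topoi E_1 x E_2, the subobject classifier
is Omega = Omega_1 x Omega_2 (componentwise), so
|Omega(top)| = |Omega_1(top_1)| * |Omega_2(top_2)|.
= 12 * 6 = 72.

72


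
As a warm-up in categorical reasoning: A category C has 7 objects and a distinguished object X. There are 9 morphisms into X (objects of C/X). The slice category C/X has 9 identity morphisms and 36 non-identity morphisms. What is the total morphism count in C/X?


In the slice category C/X, objects are morphisms to X.
Identity morphisms: 9 (one per object of C/X).
Non-identity morphisms: 36.
Total = 9 + 36 = 45

45


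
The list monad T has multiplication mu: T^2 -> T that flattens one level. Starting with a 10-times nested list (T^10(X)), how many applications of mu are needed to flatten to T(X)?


Each application of mu: T^2 -> T removes one layer of nesting.
Starting at depth 10 (i.e., T^10(X)), we need to reach T(X).
Number of mu applications = 10 - 1 = 9

9


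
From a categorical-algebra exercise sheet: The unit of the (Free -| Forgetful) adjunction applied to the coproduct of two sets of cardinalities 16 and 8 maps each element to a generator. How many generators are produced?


The unit eta_X: X -> U(F(X)) of the Free-Forgetful adjunction
maps each element of X to a generator of F(X). For X = S + T (disjoint
union in Set), |S + T| = |S| + |T|.
Total mappings = 16 + 8 = 24.

24


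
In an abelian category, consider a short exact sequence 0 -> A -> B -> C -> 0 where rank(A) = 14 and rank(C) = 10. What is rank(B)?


For a short exact sequence 0 -> A -> B -> C -> 0,
rank is additive: rank(B) = rank(A) + rank(C).
rank(B) = 14 + 10 = 24

24


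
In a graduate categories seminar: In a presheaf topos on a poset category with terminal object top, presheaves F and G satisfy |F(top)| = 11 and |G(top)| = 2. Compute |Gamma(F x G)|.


Global sections of a presheaf on a poset with terminal top satisfy
Gamma(H) ~ H(top). Presheaves admit pointwise products, so
(F x G)(top) = F(top) x G(top) (Cartesian product).
|Gamma(F x G)| = |F(top)| * |G(top)| = 11 * 2 = 22.

22


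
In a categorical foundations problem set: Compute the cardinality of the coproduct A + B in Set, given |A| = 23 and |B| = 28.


In Set, the coproduct A + B is the disjoint union.
|A + B| = |A| + |B| = 23 + 28 = 51

51


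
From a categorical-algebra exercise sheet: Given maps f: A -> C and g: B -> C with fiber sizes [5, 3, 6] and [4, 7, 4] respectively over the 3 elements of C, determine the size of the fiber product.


The pullback A x_C B consists of pairs (a, b) with f(a) = g(b).
For each element c in C, the fiber product has |f^-1(c)| * |g^-1(c)| elements.
Summing over C: 5 * 4 + 3 * 7 + 6 * 4
= 20 + 21 + 24 = 65

65


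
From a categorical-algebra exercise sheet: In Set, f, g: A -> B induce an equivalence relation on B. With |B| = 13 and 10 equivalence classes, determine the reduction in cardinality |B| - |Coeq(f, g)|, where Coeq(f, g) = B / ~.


The coequalizer Coeq(f, g) = B / ~ has one element per equivalence class.
|B| = 13, |Coeq(f, g)| = 10.
|B| - |Coeq(f, g)| = 13 - 10 = 3.

3


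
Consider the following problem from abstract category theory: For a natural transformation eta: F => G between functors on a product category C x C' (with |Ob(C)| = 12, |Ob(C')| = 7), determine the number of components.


A natural transformation eta: F => G assigns one component morphism per
object of the domain category.
The domain is the product category C x C', so
|Ob(C x C')| = |Ob(C)| * |Ob(C')| = 12 * 7 = 84.
Therefore eta has 84 component morphisms.

84


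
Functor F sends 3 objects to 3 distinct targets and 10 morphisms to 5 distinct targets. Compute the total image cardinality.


The image of F consists of distinct objects and distinct morphisms.
|Im(F)| on objects = 3
|Im(F)| on morphisms = 5
Total image cardinality = 3 + 5 = 8

8


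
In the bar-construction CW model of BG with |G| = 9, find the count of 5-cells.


In the bar-construction CW model of BG, the n-cells are indexed by
n-tuples [g_1|...|g_n] of non-identity elements of G (degenerate
simplices with some g_i = e do not contribute cells), so there are
(|G| - 1)^n n-cells.
For dim = 5 with |G| = 9:
cells = (9 - 1)^5 = 8^5 = 32768

32768


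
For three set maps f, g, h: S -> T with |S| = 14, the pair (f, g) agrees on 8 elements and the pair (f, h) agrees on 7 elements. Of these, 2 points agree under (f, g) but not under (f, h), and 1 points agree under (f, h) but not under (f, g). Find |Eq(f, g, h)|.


Eq(f, g, h) is the triple-agreement set: points in S where all three
maps take the same value. Using inclusion-exclusion on the pairwise data:
Pair (f, g) agrees on 8 points; pair (f, h) on 7 points.
Points agreeing under (f, g) but not (f, h) = 2; under (f, h) but not (f, g) = 1.
Triple-agreement = agreement-in-(f, g) minus points that agree under (f, g) but not (f, h):
|Eq(f, g, h)| = 8 - 2 = 6
(cross-check via (f, h): 7 - 1 = 6.)

6


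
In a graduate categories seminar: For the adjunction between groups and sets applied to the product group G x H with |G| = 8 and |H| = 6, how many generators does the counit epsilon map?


The counit epsilon_K: F(U(K)) -> K of the Free-Forgetful adjunction
maps |K| generators of F(U(K)) into K. For K = G x H (the product group),
|G x H| = |G| * |H|.
Total generators mapped = 8 * 6 = 48.

48


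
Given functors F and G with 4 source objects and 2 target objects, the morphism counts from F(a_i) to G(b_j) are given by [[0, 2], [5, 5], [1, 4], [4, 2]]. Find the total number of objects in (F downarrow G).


Objects of (F downarrow G) are triples (a, b, h: F(a)->G(b)).
The count equals the sum of all entries in the hom-matrix.
sum(row 0) = 2
sum(row 1) = 10
sum(row 2) = 5
sum(row 3) = 6
Grand total = 23

23


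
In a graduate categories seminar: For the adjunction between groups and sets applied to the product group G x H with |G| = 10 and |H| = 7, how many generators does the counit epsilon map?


The counit epsilon_K: F(U(K)) -> K of the Free-Forgetful adjunction
maps |K| generators of F(U(K)) into K. For K = G x H (the product group),
|G x H| = |G| * |H|.
Total generators mapped = 10 * 7 = 70.

70


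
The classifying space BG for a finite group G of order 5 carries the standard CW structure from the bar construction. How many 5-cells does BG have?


In the bar-construction CW model of BG, the n-cells are indexed by
n-tuples [g_1|...|g_n] of non-identity elements of G (degenerate
simplices with some g_i = e do not contribute cells), so there are
(|G| - 1)^n n-cells.
For dim = 5 with |G| = 5:
cells = (5 - 1)^5 = 4^5 = 1024

1024


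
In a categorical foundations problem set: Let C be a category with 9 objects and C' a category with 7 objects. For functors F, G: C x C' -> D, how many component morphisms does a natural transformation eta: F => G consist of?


A natural transformation eta: F => G assigns one component morphism per
object of the domain category.
The domain is the product category C x C', so
|Ob(C x C')| = |Ob(C)| * |Ob(C')| = 9 * 7 = 63.
Therefore eta has 63 component morphisms.

63


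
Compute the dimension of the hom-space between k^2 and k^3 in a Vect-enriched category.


In Vect-enriched categories, Hom(k^n, k^m) is the space of m x n matrices.
dim(Hom(k^2, k^3)) = 3 * 2 = 6

6


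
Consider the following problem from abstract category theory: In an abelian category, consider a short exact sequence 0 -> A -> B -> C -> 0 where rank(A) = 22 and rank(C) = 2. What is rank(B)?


For a short exact sequence 0 -> A -> B -> C -> 0,
rank is additive: rank(B) = rank(A) + rank(C).
rank(B) = 22 + 2 = 24

24


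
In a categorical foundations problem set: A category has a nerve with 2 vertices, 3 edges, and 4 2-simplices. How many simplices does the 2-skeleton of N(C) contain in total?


The 2-skeleton of the nerve N(C) consists of simplices in dimensions 0, 1, 2:
  |N(C)_0| = 2 (objects)
  |N(C)_1| = 3 (morphisms)
  |N(C)_2| = 4 (composable pairs)
Total = 2 + 3 + 4 = 9

9


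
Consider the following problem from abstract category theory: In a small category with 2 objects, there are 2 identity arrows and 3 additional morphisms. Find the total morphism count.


Each object has an identity morphism, giving 2 identities.
Adding the 3 non-identity morphisms:
Total = 2 + 3 = 5

5


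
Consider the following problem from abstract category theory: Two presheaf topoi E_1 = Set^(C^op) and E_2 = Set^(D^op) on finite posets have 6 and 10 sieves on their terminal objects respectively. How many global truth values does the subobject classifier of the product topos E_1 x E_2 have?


In a product of presheaf topoi E_1 x E_2, the subobject classifier
is Omega = Omega_1 x Omega_2 (componentwise), so
|Omega(top)| = |Omega_1(top_1)| * |Omega_2(top_2)|.
= 6 * 10 = 60.

60


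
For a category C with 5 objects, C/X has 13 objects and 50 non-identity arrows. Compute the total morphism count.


In the slice category C/X, objects are morphisms to X.
Identity morphisms: 13 (one per object of C/X).
Non-identity morphisms: 50.
Total = 13 + 50 = 63

63


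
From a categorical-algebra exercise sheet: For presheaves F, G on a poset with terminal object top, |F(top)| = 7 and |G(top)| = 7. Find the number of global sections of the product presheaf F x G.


Global sections of a presheaf on a poset with terminal top satisfy
Gamma(H) ~ H(top). Presheaves admit pointwise products, so
(F x G)(top) = F(top) x G(top) (Cartesian product).
|Gamma(F x G)| = |F(top)| * |G(top)| = 7 * 7 = 49.

49


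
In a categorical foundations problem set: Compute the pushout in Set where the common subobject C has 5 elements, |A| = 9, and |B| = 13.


The pushout A +_C B identifies the images of C in A and B.
|A +_C B| = |A| + |B| - |C| (for injections).
= 9 + 13 - 5 = 17

17


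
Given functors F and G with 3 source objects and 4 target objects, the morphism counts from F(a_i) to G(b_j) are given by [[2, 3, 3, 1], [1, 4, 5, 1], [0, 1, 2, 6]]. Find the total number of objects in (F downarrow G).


Objects of (F downarrow G) are triples (a, b, h: F(a)->G(b)).
The count equals the sum of all entries in the hom-matrix.
sum(row 0) = 9
sum(row 1) = 11
sum(row 2) = 9
Grand total = 29

29


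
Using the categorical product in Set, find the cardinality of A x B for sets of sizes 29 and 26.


In Set, the product A x B is the Cartesian product.
By the universal property, |A x B| = |A| * |B|.
|A x B| = 29 * 26 = 754

754


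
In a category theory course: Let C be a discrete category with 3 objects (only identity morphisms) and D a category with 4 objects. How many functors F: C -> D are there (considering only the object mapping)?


A functor from a discrete category C to D is determined by
where each object maps. Each of the 3 objects of C can map
to any of the 4 objects of D independently.
Number of functors = 4^3 = 64

64
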